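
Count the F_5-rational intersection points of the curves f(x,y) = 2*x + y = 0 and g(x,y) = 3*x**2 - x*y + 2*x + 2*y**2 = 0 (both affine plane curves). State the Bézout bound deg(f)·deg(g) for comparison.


Common zeros: {(0, 0), (1, 3)}; count = 2; Bézout bound = 2.

deg(f) = 1, deg(g) = 2, so Bézout bound = 2.
Scan x ∈ F_5. For each x, list the y ∈ F_5 with f(x, y) ≡ 0 and those with g(x, y) ≡ 0 (mod 5); the common zeros in that column are the intersection.
  x = 0: f ≡ 0 at y ∈ {0}; g ≡ 0 at y ∈ {0}; common: {0}.
  x = 1: f ≡ 0 at y ∈ {3}; g ≡ 0 at y ∈ {0, 3}; common: {3}.
  x = 2: f ≡ 0 at y ∈ {1}; g ≡ 0 at y ∈ {2, 4}; common: ∅.
  x = 3: f ≡ 0 at y ∈ {4}; g ≡ 0 at y ∈ {2}; common: ∅.
  x = 4: f ≡ 0 at y ∈ {2}; g ≡ 0 at y ∈ ∅; common: ∅.
Collecting: common zeros = {(0, 0), (1, 3)}, so the count is 2.
Comparison with the Bézout bound: 2 ≤ 2 = deg(f)·deg(g), as expected for curves with no common component (the bound is attained).


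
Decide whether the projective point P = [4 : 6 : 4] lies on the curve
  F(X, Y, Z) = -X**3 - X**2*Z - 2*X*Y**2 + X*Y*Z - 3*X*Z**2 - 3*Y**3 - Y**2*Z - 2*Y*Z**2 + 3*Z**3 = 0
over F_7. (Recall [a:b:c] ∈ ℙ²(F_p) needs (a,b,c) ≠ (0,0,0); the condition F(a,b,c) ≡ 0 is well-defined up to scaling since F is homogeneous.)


F(4,6,4) ≡ 5 (mod 7); P is NOT on the curve.

Evaluate F(4, 6, 4) term-by-term (mod 7).
  -X**3 ↦ -1·64·1·1 = -64
  -X**2*Z ↦ -1·16·1·4 = -64
  -2*X*Y**2 ↦ -2·4·36·1 = -288
  X*Y*Z ↦ 1·4·6·4 = 96
  -3*X*Z**2 ↦ -3·4·1·16 = -192
  -3*Y**3 ↦ -3·1·216·1 = -648
  -Y**2*Z ↦ -1·1·36·4 = -144
  -2*Y*Z**2 ↦ -2·1·6·16 = -192
  3*Z**3 ↦ 3·1·1·64 = 192
Sum: F(4, 6, 4) = (-64) + (-64) + (-288) + (96) + (-192) + (-648) + (-144) + (-192) + (192) = -1304.
Reducing mod 7: -1304 ≡ 5 (mod 7).
Since F(a, b, c) ≡ 5 ≠ 0 (mod 7), P does NOT lie on the curve.


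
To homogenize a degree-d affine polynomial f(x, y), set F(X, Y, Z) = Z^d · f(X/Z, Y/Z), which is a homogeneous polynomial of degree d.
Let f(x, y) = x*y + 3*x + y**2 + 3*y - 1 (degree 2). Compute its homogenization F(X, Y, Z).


F(X, Y, Z) = X*Y + 3*X*Z + Y**2 + 3*Y*Z - Z**2

deg(f) = 2.
Substitute x = X/Z, y = Y/Z into f, then multiply by Z^2.
  monomial 1·x^1·y^1 ↦ 1·X^1·Y^1·Z^0.
  monomial 3·x^1·y^0 ↦ 3·X^1·Y^0·Z^1.
  monomial 1·x^0·y^2 ↦ 1·X^0·Y^2·Z^0.
  monomial 3·x^0·y^1 ↦ 3·X^0·Y^1·Z^1.
  monomial -1·x^0·y^0 ↦ -1·X^0·Y^0·Z^2.
Collecting: F(X, Y, Z) = X*Y + 3*X*Z + Y**2 + 3*Y*Z - Z**2.


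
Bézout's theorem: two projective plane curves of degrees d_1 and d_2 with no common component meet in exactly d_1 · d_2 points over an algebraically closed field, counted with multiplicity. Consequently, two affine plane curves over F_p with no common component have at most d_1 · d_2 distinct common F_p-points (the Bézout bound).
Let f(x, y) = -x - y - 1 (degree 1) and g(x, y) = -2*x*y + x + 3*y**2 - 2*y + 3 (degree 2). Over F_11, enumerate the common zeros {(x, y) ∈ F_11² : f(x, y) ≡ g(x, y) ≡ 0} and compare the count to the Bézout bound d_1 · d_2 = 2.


Common zeros: {(4, 6), (7, 3)}; count = 2; Bézout bound = 2.

deg(f) = 1, deg(g) = 2, so Bézout bound = 2.
Scan x ∈ F_11. For each x, list the y ∈ F_11 with f(x, y) ≡ 0 and those with g(x, y) ≡ 0 (mod 11); the common zeros in that column are the intersection.
  x = 0: f ≡ 0 at y ∈ {10}; g ≡ 0 at y ∈ {2, 6}; common: ∅.
  x = 1: f ≡ 0 at y ∈ {9}; g ≡ 0 at y ∈ {6, 10}; common: ∅.
  x = 2: f ≡ 0 at y ∈ {8}; g ≡ 0 at y ∈ {6, 7}; common: ∅.
  x = 3: f ≡ 0 at y ∈ {7}; g ≡ 0 at y ∈ {4, 6}; common: ∅.
  x = 4: f ≡ 0 at y ∈ {6}; g ≡ 0 at y ∈ {1, 6}; common: {6}.
  x = 5: f ≡ 0 at y ∈ {5}; g ≡ 0 at y ∈ {6, 9}; common: ∅.
  x = 6: f ≡ 0 at y ∈ {4}; g ≡ 0 at y ∈ {6}; common: ∅.
  x = 7: f ≡ 0 at y ∈ {3}; g ≡ 0 at y ∈ {3, 6}; common: {3}.
  x = 8: f ≡ 0 at y ∈ {2}; g ≡ 0 at y ∈ {0, 6}; common: ∅.
  x = 9: f ≡ 0 at y ∈ {1}; g ≡ 0 at y ∈ {6, 8}; common: ∅.
  x = 10: f ≡ 0 at y ∈ {0}; g ≡ 0 at y ∈ {5, 6}; common: ∅.
Collecting: common zeros = {(4, 6), (7, 3)}, so the count is 2.
Comparison with the Bézout bound: 2 ≤ 2 = deg(f)·deg(g), as expected for curves with no common component (the bound is attained).


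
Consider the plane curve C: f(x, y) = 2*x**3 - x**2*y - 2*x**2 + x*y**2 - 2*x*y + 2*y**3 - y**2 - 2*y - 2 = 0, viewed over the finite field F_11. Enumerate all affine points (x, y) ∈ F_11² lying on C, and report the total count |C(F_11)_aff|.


Affine F_11-points: {(1, 7), (2, 4), (2, 5), (2, 7), (3, 3), (4, 10), (5, 0), (5, 4), (5, 5), (6, 9), (7, 4), (7, 7), (7, 8), (9, 6), (10, 2)}; count = 15.

For each of the 121 pairs (x, y) ∈ F_11², evaluate f(x, y) mod 11. Record the zeros.
  x = 0: [0↦9, 1↦8, 2↦6, 3↦4, 4↦3, 5↦4, 6↦8, 7↦5, 8↦7, 9↦4, 10↦8]  zeros at y ∈ ∅
  x = 1: [0↦9, 1↦6, 2↦4, 3↦4, 4↦7, 5↦3, 6↦4, 7↦0, 8↦3, 9↦3, 10↦1]  zeros at y ∈ {7}
  x = 2: [0↦6, 1↦10, 2↦6, 3↦6, 4↦0, 5↦0, 6↦7, 7↦0, 8↦2, 9↦3, 10↦4]  zeros at y ∈ {4, 5, 7}
  x = 3: [0↦1, 1↦10, 2↦2, 3↦0, 4↦5, 5↦7, 6↦7, 7↦6, 8↦5, 9↦5, 10↦7]  zeros at y ∈ {3}
  x = 4: [0↦6, 1↦7, 2↦4, 3↦9, 4↦1, 5↦3, 6↦5, 7↦8, 8↦2, 9↦10, 10↦0]  zeros at y ∈ {10}
  x = 5: [0↦0, 1↦2, 2↦2, 3↦1, 4↦0, 5↦0, 6↦2, 7↦7, 8↦5, 9↦8, 10↦6]  zeros at y ∈ {0, 4, 5}
  x = 6: [0↦6, 1↦7, 2↦8, 3↦10, 4↦3, 5↦10, 6↦10, 7↦4, 8↦4, 9↦0, 10↦4]  zeros at y ∈ {9}
  x = 7: [0↦3, 1↦1, 2↦1, 3↦4, 4↦0, 5↦1, 6↦8, 7↦0, 8↦0, 9↦9, 10↦6]  zeros at y ∈ {4, 7, 8}
  x = 8: [0↦3, 1↦7, 2↦4, 3↦6, 4↦3, 5↦7, 6↦8, 7↦7, 8↦5, 9↦3, 10↦2]  zeros at y ∈ ∅
  x = 9: [0↦7, 1↦4, 2↦7, 3↦6, 4↦2, 5↦7, 6↦0, 7↦4, 8↦9, 9↦5, 10↦4]  zeros at y ∈ {6}
  x = 10: [0↦5, 1↦4, 2↦0, 3↦5, 4↦9, 5↦2, 6↦7, 7↦3, 8↦2, 9↦5, 10↦2]  zeros at y ∈ {2}
Collecting zeros: affine points = {(1, 7), (2, 4), (2, 5), (2, 7), (3, 3), (4, 10), (5, 0), (5, 4), (5, 5), (6, 9), (7, 4), (7, 7), (7, 8), (9, 6), (10, 2)}.
Total count |C(F_11)_aff| = 15.


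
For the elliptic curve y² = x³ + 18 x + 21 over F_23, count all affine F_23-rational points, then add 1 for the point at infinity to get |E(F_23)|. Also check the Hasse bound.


Affine points = {(5, 11), (5, 12), (6, 0), (11, 3), (11, 20), (14, 2), (14, 21), (15, 3), (15, 20), (16, 9), (16, 14), (18, 6), (18, 17), (19, 0), (20, 3), (20, 20), (21, 0), (22, 5), (22, 18)}; affine count = 19; |E(F_23)| = 20.

Discriminant check: Δ ∝ 4a³ + 27b² = 4·18³ + 27·21² = 4·5832 + 27·441 ≡ 22 (mod 23). Nonzero ⇒ E is nonsingular.
For each x ∈ F_23, compute rhs = x³ + 18·x + 21 mod 23, then count y ∈ F_23 with y² ≡ rhs.
  x = 0: rhs = 21, matching y values: none (0 points).
  x = 1: rhs = 17, matching y values: none (0 points).
  x = 2: rhs = 19, matching y values: none (0 points).
  x = 3: rhs = 10, matching y values: none (0 points).
  x = 4: rhs = 19, matching y values: none (0 points).
  x = 5: rhs = 6, matching y values: 11, 12 (2 points).
  x = 6: rhs = 0, matching y values: 0 (1 points).
  x = 7: rhs = 7, matching y values: none (0 points).
  x = 8: rhs = 10, matching y values: none (0 points).
  x = 9: rhs = 15, matching y values: none (0 points).
  x = 10: rhs = 5, matching y values: none (0 points).
  x = 11: rhs = 9, matching y values: 3, 20 (2 points).
  x = 12: rhs = 10, matching y values: none (0 points).
  x = 13: rhs = 14, matching y values: none (0 points).
  x = 14: rhs = 4, matching y values: 2, 21 (2 points).
  x = 15: rhs = 9, matching y values: 3, 20 (2 points).
  x = 16: rhs = 12, matching y values: 9, 14 (2 points).
  x = 17: rhs = 19, matching y values: none (0 points).
  x = 18: rhs = 13, matching y values: 6, 17 (2 points).
  x = 19: rhs = 0, matching y values: 0 (1 points).
  x = 20: rhs = 9, matching y values: 3, 20 (2 points).
  x = 21: rhs = 0, matching y values: 0 (1 points).
  x = 22: rhs = 2, matching y values: 5, 18 (2 points).
Total affine count: 19.
Full point count |E(F_23)| = 19 + 1 = 20.
Hasse bound: |20 − (23+1)| = |-4| = 4 ≤ 2√23 ≈ 9.5917 ✓.


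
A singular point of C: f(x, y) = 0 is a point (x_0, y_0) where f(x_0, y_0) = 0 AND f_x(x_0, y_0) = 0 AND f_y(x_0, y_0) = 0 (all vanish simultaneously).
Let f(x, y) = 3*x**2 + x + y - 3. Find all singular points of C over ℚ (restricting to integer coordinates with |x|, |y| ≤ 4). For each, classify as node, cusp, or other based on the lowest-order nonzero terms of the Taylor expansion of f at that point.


No singular points in the scanned grid; C is smooth there.

Compute partial derivatives:
  f_x = 6*x + 1.
  f_y = 1.
f_y = 1 is a nonzero constant, so f_y never vanishes: no point (x, y) can satisfy f = f_x = f_y = 0. In particular no (x, y) ∈ {−4, ..., 4}² is singular; the curve is smooth.


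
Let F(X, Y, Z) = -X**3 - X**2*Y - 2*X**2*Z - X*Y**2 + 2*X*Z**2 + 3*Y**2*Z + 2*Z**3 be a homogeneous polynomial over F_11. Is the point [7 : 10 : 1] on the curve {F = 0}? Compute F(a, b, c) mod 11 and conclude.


F(7,10,1) ≡ 5 (mod 11); P is NOT on the curve.

Evaluate F(7, 10, 1) term-by-term (mod 11).
  -X**3 ↦ -1·343·1·1 = -343
  -X**2*Y ↦ -1·49·10·1 = -490
  -2*X**2*Z ↦ -2·49·1·1 = -98
  -X*Y**2 ↦ -1·7·100·1 = -700
  2*X*Z**2 ↦ 2·7·1·1 = 14
  3*Y**2*Z ↦ 3·1·100·1 = 300
  2*Z**3 ↦ 2·1·1·1 = 2
Sum: F(7, 10, 1) = (-343) + (-490) + (-98) + (-700) + (14) + (300) + (2) = -1315.
Reducing mod 11: -1315 ≡ 5 (mod 11).
Since F(a, b, c) ≡ 5 ≠ 0 (mod 11), P does NOT lie on the curve.


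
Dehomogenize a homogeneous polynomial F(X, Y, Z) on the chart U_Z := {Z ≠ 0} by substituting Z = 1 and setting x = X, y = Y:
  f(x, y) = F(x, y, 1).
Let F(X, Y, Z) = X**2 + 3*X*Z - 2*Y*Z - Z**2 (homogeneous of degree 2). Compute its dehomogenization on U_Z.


f(x, y) = x**2 + 3*x - 2*y - 1

On U_Z we set Z = 1. Each monomial c·X^i·Y^j·Z^k in F becomes c·x^i·y^j·1^k = c·x^i·y^j.
Substituting Z = 1: F(X, Y, 1) = x**2 + 3*x - 2*y - 1.
Note: deg(f) ≤ deg(F) = 2; strict inequality happens when F is divisible by Z (lost terms).


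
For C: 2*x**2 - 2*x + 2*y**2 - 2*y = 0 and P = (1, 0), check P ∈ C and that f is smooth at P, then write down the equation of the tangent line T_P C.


Tangent line at P: 2*x - 2*y - 2 = 0.

Step 1: f(1, 0) = 0, so P lies on C.
Step 2: partial derivatives
  f_x(x, y) = 4*x - 2, f_y(x, y) = 4*y - 2.
  f_x(P) = 2, f_y(P) = -2 (gradient nonzero, so P is smooth).
Step 3: tangent line at P: 2·(x − 1) + -2·(y − 0) = 0.
Expanding: 2*x - 2*y - 2 = 0.


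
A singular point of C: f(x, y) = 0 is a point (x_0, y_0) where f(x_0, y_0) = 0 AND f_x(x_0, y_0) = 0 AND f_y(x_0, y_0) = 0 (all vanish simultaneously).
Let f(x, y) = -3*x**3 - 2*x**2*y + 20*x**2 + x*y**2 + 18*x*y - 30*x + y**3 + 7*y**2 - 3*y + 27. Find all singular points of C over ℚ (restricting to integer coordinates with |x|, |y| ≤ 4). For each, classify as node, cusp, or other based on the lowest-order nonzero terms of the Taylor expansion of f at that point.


Singular points: {(3, -3)}; classification: node.

Compute partial derivatives:
  f_x = -9*x**2 - 4*x*y + 40*x + y**2 + 18*y - 30.
  f_y = -2*x**2 + 2*x*y + 18*x + 3*y**2 + 14*y - 3.
Scan x_0 ∈ {−4, ..., 4}. For each x_0, f_y(x_0, y) is a polynomial in y; find its integer roots y ∈ {−4, ..., 4}, then test f_x and f at those candidates.
  x = -4: f_y(-4, y) = 3*y**2 + 6*y - 107; no integer root y with |y| ≤ 4.
  x = -3: f_y(-3, y) = 3*y**2 + 8*y - 75; no integer root y with |y| ≤ 4.
  x = -2: f_y(-2, y) = 3*y**2 + 10*y - 47; no integer root y with |y| ≤ 4.
  x = -1: f_y(-1, y) = 3*y**2 + 12*y - 23; no integer root y with |y| ≤ 4.
  x = 0: f_y(0, y) = 3*y**2 + 14*y - 3; no integer root y with |y| ≤ 4.
  x = 1: f_y(1, y) = 3*y**2 + 16*y + 13; vanishes at y ∈ {-1}. (1, -1): f_x = -12 ≠ 0.
  x = 2: f_y(2, y) = 3*y**2 + 18*y + 25; no integer root y with |y| ≤ 4.
  x = 3: f_y(3, y) = 3*y**2 + 20*y + 33; vanishes at y ∈ {-3}. (3, -3): f_x = 0, f = 0 — SINGULAR.
  x = 4: f_y(4, y) = 3*y**2 + 22*y + 37; no integer root y with |y| ≤ 4.
Only singular point on the grid: (3, -3).
Classify: substitute x = 3 + u, y = -3 + v and expand: f = -3*u**3 - 2*u**2*v - u**2 + u*v**2 + v**3 + v**2.
No constant or linear terms (consistent with a singular point). Quadratic part: -u**2 + v**2. Cubic part: -3*u**3 - 2*u**2*v + u*v**2 + v**3.
The quadratic part v**2 - u**2 = (v − u)(v + u) splits into two distinct linear factors, so there are two distinct tangent lines y − -3 = ±(x − 3) — this is a node (ordinary double point).
Classification: node.


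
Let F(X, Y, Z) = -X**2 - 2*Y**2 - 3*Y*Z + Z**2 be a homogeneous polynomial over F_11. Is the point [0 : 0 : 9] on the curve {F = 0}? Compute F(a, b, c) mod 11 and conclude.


F(0,0,9) ≡ 4 (mod 11); P is NOT on the curve.

Evaluate F(0, 0, 9) term-by-term (mod 11).
  -X**2 ↦ -1·0·1·1 = 0
  -2*Y**2 ↦ -2·1·0·1 = 0
  -3*Y*Z ↦ -3·1·0·9 = 0
  Z**2 ↦ 1·1·1·81 = 81
Sum: F(0, 0, 9) = (0) + (0) + (0) + (81) = 81.
Reducing mod 11: 81 ≡ 4 (mod 11).
Since F(a, b, c) ≡ 4 ≠ 0 (mod 11), P does NOT lie on the curve.


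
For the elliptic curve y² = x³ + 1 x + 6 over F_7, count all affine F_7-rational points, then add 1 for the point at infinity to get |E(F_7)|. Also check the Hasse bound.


Affine points = {(1, 1), (1, 6), (2, 3), (2, 4), (3, 1), (3, 6), (4, 2), (4, 5), (6, 2), (6, 5)}; affine count = 10; |E(F_7)| = 11.

Discriminant check: Δ ∝ 4a³ + 27b² = 4·1³ + 27·6² = 4·1 + 27·36 ≡ 3 (mod 7). Nonzero ⇒ E is nonsingular.
For each x ∈ F_7, compute rhs = x³ + 1·x + 6 mod 7, then count y ∈ F_7 with y² ≡ rhs.
  x = 0: rhs = 6, matching y values: none (0 points).
  x = 1: rhs = 1, matching y values: 1, 6 (2 points).
  x = 2: rhs = 2, matching y values: 3, 4 (2 points).
  x = 3: rhs = 1, matching y values: 1, 6 (2 points).
  x = 4: rhs = 4, matching y values: 2, 5 (2 points).
  x = 5: rhs = 3, matching y values: none (0 points).
  x = 6: rhs = 4, matching y values: 2, 5 (2 points).
Total affine count: 10.
Full point count |E(F_7)| = 10 + 1 = 11.
Hasse bound: |11 − (7+1)| = |3| = 3 ≤ 2√7 ≈ 5.2915 ✓.


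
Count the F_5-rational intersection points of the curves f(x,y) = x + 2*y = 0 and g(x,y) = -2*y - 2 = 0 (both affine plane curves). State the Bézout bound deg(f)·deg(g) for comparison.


Common zeros: {(2, 4)}; count = 1; Bézout bound = 1.

deg(f) = 1, deg(g) = 1, so Bézout bound = 1.
Scan x ∈ F_5. For each x, list the y ∈ F_5 with f(x, y) ≡ 0 and those with g(x, y) ≡ 0 (mod 5); the common zeros in that column are the intersection.
  x = 0: f ≡ 0 at y ∈ {0}; g ≡ 0 at y ∈ {4}; common: ∅.
  x = 1: f ≡ 0 at y ∈ {2}; g ≡ 0 at y ∈ {4}; common: ∅.
  x = 2: f ≡ 0 at y ∈ {4}; g ≡ 0 at y ∈ {4}; common: {4}.
  x = 3: f ≡ 0 at y ∈ {1}; g ≡ 0 at y ∈ {4}; common: ∅.
  x = 4: f ≡ 0 at y ∈ {3}; g ≡ 0 at y ∈ {4}; common: ∅.
Collecting: common zeros = {(2, 4)}, so the count is 1.
Comparison with the Bézout bound: 1 ≤ 1 = deg(f)·deg(g), as expected for curves with no common component (the bound is attained).


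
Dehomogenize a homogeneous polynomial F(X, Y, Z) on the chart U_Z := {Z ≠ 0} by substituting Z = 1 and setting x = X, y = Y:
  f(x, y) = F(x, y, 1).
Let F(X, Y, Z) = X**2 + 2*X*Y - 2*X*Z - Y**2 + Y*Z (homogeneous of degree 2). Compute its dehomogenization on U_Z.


f(x, y) = x**2 + 2*x*y - 2*x - y**2 + y

On U_Z we set Z = 1. Each monomial c·X^i·Y^j·Z^k in F becomes c·x^i·y^j·1^k = c·x^i·y^j.
Substituting Z = 1: F(X, Y, 1) = x**2 + 2*x*y - 2*x - y**2 + y.
Note: deg(f) ≤ deg(F) = 2; strict inequality happens when F is divisible by Z (lost terms).


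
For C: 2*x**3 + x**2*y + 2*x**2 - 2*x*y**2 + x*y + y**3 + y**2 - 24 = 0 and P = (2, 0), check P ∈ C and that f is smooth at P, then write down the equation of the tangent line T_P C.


Tangent line at P: 32*x + 6*y - 64 = 0.

Step 1: f(2, 0) = 0, so P lies on C.
Step 2: partial derivatives
  f_x(x, y) = 6*x**2 + 2*x*y + 4*x - 2*y**2 + y, f_y(x, y) = x**2 - 4*x*y + x + 3*y**2 + 2*y.
  f_x(P) = 32, f_y(P) = 6 (gradient nonzero, so P is smooth).
Step 3: tangent line at P: 32·(x − 2) + 6·(y − 0) = 0.
Expanding: 32*x + 6*y - 64 = 0.


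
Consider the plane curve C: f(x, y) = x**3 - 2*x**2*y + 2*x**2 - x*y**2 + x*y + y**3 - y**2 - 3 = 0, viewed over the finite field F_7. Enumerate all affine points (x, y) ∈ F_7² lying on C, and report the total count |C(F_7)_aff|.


Affine F_7-points: {(1, 0), (1, 4), (1, 5), (3, 0), (4, 4), (5, 6), (6, 2), (6, 6)}; count = 8.

For each of the 49 pairs (x, y) ∈ F_7², evaluate f(x, y) mod 7. Record the zeros.
  x = 0: [0↦4, 1↦4, 2↦1, 3↦1, 4↦3, 5↦6, 6↦2]  zeros at y ∈ ∅
  x = 1: [0↦0, 1↦5, 2↦5, 3↦6, 4↦0, 5↦0, 6↦5]  zeros at y ∈ {0, 4, 5}
  x = 2: [0↦6, 1↦5, 2↦4, 3↦2, 4↦5, 5↦5, 6↦1]  zeros at y ∈ ∅
  x = 3: [0↦0, 1↦3, 2↦4, 3↦2, 4↦3, 5↦6, 6↦3]  zeros at y ∈ {0}
  x = 4: [0↦2, 1↦5, 2↦4, 3↦5, 4↦0, 5↦2, 6↦3]  zeros at y ∈ {4}
  x = 5: [0↦4, 1↦3, 2↦3, 3↦3, 4↦2, 5↦6, 6↦0]  zeros at y ∈ {6}
  x = 6: [0↦5, 1↦3, 2↦0, 3↦2, 4↦1, 5↦3, 6↦0]  zeros at y ∈ {2, 6}
Collecting zeros: affine points = {(1, 0), (1, 4), (1, 5), (3, 0), (4, 4), (5, 6), (6, 2), (6, 6)}.
Total count |C(F_7)_aff| = 8.


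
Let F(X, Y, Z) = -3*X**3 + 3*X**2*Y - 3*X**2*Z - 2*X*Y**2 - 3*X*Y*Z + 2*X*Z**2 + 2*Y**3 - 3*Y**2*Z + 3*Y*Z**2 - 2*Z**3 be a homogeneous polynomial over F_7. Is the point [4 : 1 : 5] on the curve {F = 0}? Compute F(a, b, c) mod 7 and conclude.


F(4,1,5) ≡ 1 (mod 7); P is NOT on the curve.

Evaluate F(4, 1, 5) term-by-term (mod 7).
  -3*X**3 ↦ -3·64·1·1 = -192
  3*X**2*Y ↦ 3·16·1·1 = 48
  -3*X**2*Z ↦ -3·16·1·5 = -240
  -2*X*Y**2 ↦ -2·4·1·1 = -8
  -3*X*Y*Z ↦ -3·4·1·5 = -60
  2*X*Z**2 ↦ 2·4·1·25 = 200
  2*Y**3 ↦ 2·1·1·1 = 2
  -3*Y**2*Z ↦ -3·1·1·5 = -15
  3*Y*Z**2 ↦ 3·1·1·25 = 75
  -2*Z**3 ↦ -2·1·1·125 = -250
Sum: F(4, 1, 5) = (-192) + (48) + (-240) + (-8) + (-60) + (200) + (2) + (-15) + (75) + (-250) = -440.
Reducing mod 7: -440 ≡ 1 (mod 7).
Since F(a, b, c) ≡ 1 ≠ 0 (mod 7), P does NOT lie on the curve.


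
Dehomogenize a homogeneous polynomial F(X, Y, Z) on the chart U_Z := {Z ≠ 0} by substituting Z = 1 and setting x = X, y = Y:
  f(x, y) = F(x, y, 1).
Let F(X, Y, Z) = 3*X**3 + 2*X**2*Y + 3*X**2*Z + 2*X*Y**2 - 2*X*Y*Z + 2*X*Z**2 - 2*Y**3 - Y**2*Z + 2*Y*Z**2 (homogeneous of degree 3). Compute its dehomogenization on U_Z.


f(x, y) = 3*x**3 + 2*x**2*y + 3*x**2 + 2*x*y**2 - 2*x*y + 2*x - 2*y**3 - y**2 + 2*y

On U_Z we set Z = 1. Each monomial c·X^i·Y^j·Z^k in F becomes c·x^i·y^j·1^k = c·x^i·y^j.
Substituting Z = 1: F(X, Y, 1) = 3*x**3 + 2*x**2*y + 3*x**2 + 2*x*y**2 - 2*x*y + 2*x - 2*y**3 - y**2 + 2*y.
Note: deg(f) ≤ deg(F) = 3; strict inequality happens when F is divisible by Z (lost terms).


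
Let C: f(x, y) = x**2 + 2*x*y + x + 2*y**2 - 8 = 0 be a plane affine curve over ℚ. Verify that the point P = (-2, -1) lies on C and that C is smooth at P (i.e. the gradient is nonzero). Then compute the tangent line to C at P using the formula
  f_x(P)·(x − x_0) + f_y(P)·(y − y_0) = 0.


Tangent line at P: -5*x - 8*y - 18 = 0.

Step 1: f(-2, -1) = 0, so P lies on C.
Step 2: partial derivatives
  f_x(x, y) = 2*x + 2*y + 1, f_y(x, y) = 2*x + 4*y.
  f_x(P) = -5, f_y(P) = -8 (gradient nonzero, so P is smooth).
Step 3: tangent line at P: -5·(x − -2) + -8·(y − -1) = 0.
Expanding: -5*x - 8*y - 18 = 0.


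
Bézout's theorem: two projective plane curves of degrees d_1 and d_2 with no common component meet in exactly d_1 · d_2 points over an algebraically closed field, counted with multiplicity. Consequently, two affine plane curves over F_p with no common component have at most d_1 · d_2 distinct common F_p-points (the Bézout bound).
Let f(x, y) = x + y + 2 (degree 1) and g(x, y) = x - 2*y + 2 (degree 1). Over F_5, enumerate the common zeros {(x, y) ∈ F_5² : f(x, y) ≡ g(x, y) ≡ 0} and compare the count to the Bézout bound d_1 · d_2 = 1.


Common zeros: {(3, 0)}; count = 1; Bézout bound = 1.

deg(f) = 1, deg(g) = 1, so Bézout bound = 1.
Scan x ∈ F_5. For each x, list the y ∈ F_5 with f(x, y) ≡ 0 and those with g(x, y) ≡ 0 (mod 5); the common zeros in that column are the intersection.
  x = 0: f ≡ 0 at y ∈ {3}; g ≡ 0 at y ∈ {1}; common: ∅.
  x = 1: f ≡ 0 at y ∈ {2}; g ≡ 0 at y ∈ {4}; common: ∅.
  x = 2: f ≡ 0 at y ∈ {1}; g ≡ 0 at y ∈ {2}; common: ∅.
  x = 3: f ≡ 0 at y ∈ {0}; g ≡ 0 at y ∈ {0}; common: {0}.
  x = 4: f ≡ 0 at y ∈ {4}; g ≡ 0 at y ∈ {3}; common: ∅.
Collecting: common zeros = {(3, 0)}, so the count is 1.
Comparison with the Bézout bound: 1 ≤ 1 = deg(f)·deg(g), as expected for curves with no common component (the bound is attained).


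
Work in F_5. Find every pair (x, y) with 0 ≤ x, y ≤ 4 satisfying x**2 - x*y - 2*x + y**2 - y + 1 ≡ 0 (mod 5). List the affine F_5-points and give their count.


Affine F_5-points: {(1, 0), (1, 2), (2, 4), (3, 2), (4, 1), (4, 4)}; count = 6.

For each of the 25 pairs (x, y) ∈ F_5², evaluate f(x, y) mod 5. Record the zeros.
  x = 0: [0↦1, 1↦1, 2↦3, 3↦2, 4↦3]  zeros at y ∈ ∅
  x = 1: [0↦0, 1↦4, 2↦0, 3↦3, 4↦3]  zeros at y ∈ {0, 2}
  x = 2: [0↦1, 1↦4, 2↦4, 3↦1, 4↦0]  zeros at y ∈ {4}
  x = 3: [0↦4, 1↦1, 2↦0, 3↦1, 4↦4]  zeros at y ∈ {2}
  x = 4: [0↦4, 1↦0, 2↦3, 3↦3, 4↦0]  zeros at y ∈ {1, 4}
Collecting zeros: affine points = {(1, 0), (1, 2), (2, 4), (3, 2), (4, 1), (4, 4)}.
Total count |C(F_5)_aff| = 6.


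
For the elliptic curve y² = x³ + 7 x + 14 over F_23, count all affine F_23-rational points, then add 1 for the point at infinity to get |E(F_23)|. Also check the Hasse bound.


Affine points = {(2, 6), (2, 17), (3, 4), (3, 19), (5, 6), (5, 17), (9, 1), (9, 22), (10, 7), (10, 16), (12, 3), (12, 20), (13, 5), (13, 18), (14, 2), (14, 21), (16, 6), (16, 17), (17, 3), (17, 20), (20, 9), (20, 14), (22, 11), (22, 12)}; affine count = 24; |E(F_23)| = 25.

Discriminant check: Δ ∝ 4a³ + 27b² = 4·7³ + 27·14² = 4·343 + 27·196 ≡ 17 (mod 23). Nonzero ⇒ E is nonsingular.
For each x ∈ F_23, compute rhs = x³ + 7·x + 14 mod 23, then count y ∈ F_23 with y² ≡ rhs.
  x = 0: rhs = 14, matching y values: none (0 points).
  x = 1: rhs = 22, matching y values: none (0 points).
  x = 2: rhs = 13, matching y values: 6, 17 (2 points).
  x = 3: rhs = 16, matching y values: 4, 19 (2 points).
  x = 4: rhs = 14, matching y values: none (0 points).
  x = 5: rhs = 13, matching y values: 6, 17 (2 points).
  x = 6: rhs = 19, matching y values: none (0 points).
  x = 7: rhs = 15, matching y values: none (0 points).
  x = 8: rhs = 7, matching y values: none (0 points).
  x = 9: rhs = 1, matching y values: 1, 22 (2 points).
  x = 10: rhs = 3, matching y values: 7, 16 (2 points).
  x = 11: rhs = 19, matching y values: none (0 points).
  x = 12: rhs = 9, matching y values: 3, 20 (2 points).
  x = 13: rhs = 2, matching y values: 5, 18 (2 points).
  x = 14: rhs = 4, matching y values: 2, 21 (2 points).
  x = 15: rhs = 21, matching y values: none (0 points).
  x = 16: rhs = 13, matching y values: 6, 17 (2 points).
  x = 17: rhs = 9, matching y values: 3, 20 (2 points).
  x = 18: rhs = 15, matching y values: none (0 points).
  x = 19: rhs = 14, matching y values: none (0 points).
  x = 20: rhs = 12, matching y values: 9, 14 (2 points).
  x = 21: rhs = 15, matching y values: none (0 points).
  x = 22: rhs = 6, matching y values: 11, 12 (2 points).
Total affine count: 24.
Full point count |E(F_23)| = 24 + 1 = 25.
Hasse bound: |25 − (23+1)| = |1| = 1 ≤ 2√23 ≈ 9.5917 ✓.


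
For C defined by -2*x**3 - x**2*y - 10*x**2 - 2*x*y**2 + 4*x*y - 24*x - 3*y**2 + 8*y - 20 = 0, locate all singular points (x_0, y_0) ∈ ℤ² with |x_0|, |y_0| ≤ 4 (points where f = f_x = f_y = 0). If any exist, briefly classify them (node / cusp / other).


Singular points: {(-2, 2)}; classification: cusp.

Compute partial derivatives:
  f_x = -6*x**2 - 2*x*y - 20*x - 2*y**2 + 4*y - 24.
  f_y = -x**2 - 4*x*y + 4*x - 6*y + 8.
Scan x_0 ∈ {−4, ..., 4}. For each x_0, f_y(x_0, y) is a polynomial in y; find its integer roots y ∈ {−4, ..., 4}, then test f_x and f at those candidates.
  x = -4: f_y(-4, y) = 10*y - 24; no integer root y with |y| ≤ 4.
  x = -3: f_y(-3, y) = 6*y - 13; no integer root y with |y| ≤ 4.
  x = -2: f_y(-2, y) = 2*y - 4; vanishes at y ∈ {2}. (-2, 2): f_x = 0, f = 0 — SINGULAR.
  x = -1: f_y(-1, y) = 3 - 2*y; no integer root y with |y| ≤ 4.
  x = 0: f_y(0, y) = 8 - 6*y; no integer root y with |y| ≤ 4.
  x = 1: f_y(1, y) = 11 - 10*y; no integer root y with |y| ≤ 4.
  x = 2: f_y(2, y) = 12 - 14*y; no integer root y with |y| ≤ 4.
  x = 3: f_y(3, y) = 11 - 18*y; no integer root y with |y| ≤ 4.
  x = 4: f_y(4, y) = 8 - 22*y; no integer root y with |y| ≤ 4.
Only singular point on the grid: (-2, 2).
Classify: substitute x = -2 + u, y = 2 + v and expand: f = -2*u**3 - u**2*v - 2*u*v**2 + v**2.
No constant or linear terms (consistent with a singular point). Quadratic part: v**2. Cubic part: -2*u**3 - u**2*v - 2*u*v**2.
The quadratic part v**2 is a perfect square, so there is a single (double) tangent line v = 0, i.e. y = 2. Restricting the cubic part to that line (v = 0) leaves -2*u**3 ≠ 0, so f is not divisible by v and the branch is v² ≈ 2*u**3 to lowest order — this is a cusp.
Classification: cusp.


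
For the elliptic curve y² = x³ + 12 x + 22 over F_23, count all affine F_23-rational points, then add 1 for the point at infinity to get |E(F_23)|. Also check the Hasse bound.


Affine points = {(1, 9), (1, 14), (2, 10), (2, 13), (3, 4), (3, 19), (5, 0), (7, 9), (7, 14), (8, 3), (8, 20), (9, 10), (9, 13), (11, 6), (11, 17), (12, 10), (12, 13), (13, 11), (13, 12), (14, 6), (14, 17), (15, 9), (15, 14), (16, 3), (16, 20), (19, 5), (19, 18), (21, 6), (21, 17), (22, 3), (22, 20)}; affine count = 31; |E(F_23)| = 32.

Discriminant check: Δ ∝ 4a³ + 27b² = 4·12³ + 27·22² = 4·1728 + 27·484 ≡ 16 (mod 23). Nonzero ⇒ E is nonsingular.
For each x ∈ F_23, compute rhs = x³ + 12·x + 22 mod 23, then count y ∈ F_23 with y² ≡ rhs.
  x = 0: rhs = 22, matching y values: none (0 points).
  x = 1: rhs = 12, matching y values: 9, 14 (2 points).
  x = 2: rhs = 8, matching y values: 10, 13 (2 points).
  x = 3: rhs = 16, matching y values: 4, 19 (2 points).
  x = 4: rhs = 19, matching y values: none (0 points).
  x = 5: rhs = 0, matching y values: 0 (1 points).
  x = 6: rhs = 11, matching y values: none (0 points).
  x = 7: rhs = 12, matching y values: 9, 14 (2 points).
  x = 8: rhs = 9, matching y values: 3, 20 (2 points).
  x = 9: rhs = 8, matching y values: 10, 13 (2 points).
  x = 10: rhs = 15, matching y values: none (0 points).
  x = 11: rhs = 13, matching y values: 6, 17 (2 points).
  x = 12: rhs = 8, matching y values: 10, 13 (2 points).
  x = 13: rhs = 6, matching y values: 11, 12 (2 points).
  x = 14: rhs = 13, matching y values: 6, 17 (2 points).
  x = 15: rhs = 12, matching y values: 9, 14 (2 points).
  x = 16: rhs = 9, matching y values: 3, 20 (2 points).
  x = 17: rhs = 10, matching y values: none (0 points).
  x = 18: rhs = 21, matching y values: none (0 points).
  x = 19: rhs = 2, matching y values: 5, 18 (2 points).
  x = 20: rhs = 5, matching y values: none (0 points).
  x = 21: rhs = 13, matching y values: 6, 17 (2 points).
  x = 22: rhs = 9, matching y values: 3, 20 (2 points).
Total affine count: 31.
Full point count |E(F_23)| = 31 + 1 = 32.
Hasse bound: |32 − (23+1)| = |8| = 8 ≤ 2√23 ≈ 9.5917 ✓.


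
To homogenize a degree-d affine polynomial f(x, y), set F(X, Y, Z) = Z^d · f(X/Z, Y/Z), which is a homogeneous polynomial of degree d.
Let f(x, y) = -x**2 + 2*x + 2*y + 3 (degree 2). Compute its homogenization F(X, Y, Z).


F(X, Y, Z) = -X**2 + 2*X*Z + 2*Y*Z + 3*Z**2

deg(f) = 2.
Substitute x = X/Z, y = Y/Z into f, then multiply by Z^2.
  monomial -1·x^2·y^0 ↦ -1·X^2·Y^0·Z^0.
  monomial 2·x^1·y^0 ↦ 2·X^1·Y^0·Z^1.
  monomial 2·x^0·y^1 ↦ 2·X^0·Y^1·Z^1.
  monomial 3·x^0·y^0 ↦ 3·X^0·Y^0·Z^2.
Collecting: F(X, Y, Z) = -X**2 + 2*X*Z + 2*Y*Z + 3*Z**2.


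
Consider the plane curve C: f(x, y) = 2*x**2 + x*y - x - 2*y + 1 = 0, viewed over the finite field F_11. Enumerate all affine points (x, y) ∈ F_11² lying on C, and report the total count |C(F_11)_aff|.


Affine F_11-points: {(0, 6), (1, 2), (3, 6), (4, 2), (5, 3), (6, 8), (7, 8), (8, 0), (9, 0), (10, 5)}; count = 10.

For each of the 121 pairs (x, y) ∈ F_11², evaluate f(x, y) mod 11. Record the zeros.
  x = 0: [0↦1, 1↦10, 2↦8, 3↦6, 4↦4, 5↦2, 6↦0, 7↦9, 8↦7, 9↦5, 10↦3]  zeros at y ∈ {6}
  x = 1: [0↦2, 1↦1, 2↦0, 3↦10, 4↦9, 5↦8, 6↦7, 7↦6, 8↦5, 9↦4, 10↦3]  zeros at y ∈ {2}
  x = 2: [0↦7, 1↦7, 2↦7, 3↦7, 4↦7, 5↦7, 6↦7, 7↦7, 8↦7, 9↦7, 10↦7]  zeros at y ∈ ∅
  x = 3: [0↦5, 1↦6, 2↦7, 3↦8, 4↦9, 5↦10, 6↦0, 7↦1, 8↦2, 9↦3, 10↦4]  zeros at y ∈ {6}
  x = 4: [0↦7, 1↦9, 2↦0, 3↦2, 4↦4, 5↦6, 6↦8, 7↦10, 8↦1, 9↦3, 10↦5]  zeros at y ∈ {2}
  x = 5: [0↦2, 1↦5, 2↦8, 3↦0, 4↦3, 5↦6, 6↦9, 7↦1, 8↦4, 9↦7, 10↦10]  zeros at y ∈ {3}
  x = 6: [0↦1, 1↦5, 2↦9, 3↦2, 4↦6, 5↦10, 6↦3, 7↦7, 8↦0, 9↦4, 10↦8]  zeros at y ∈ {8}
  x = 7: [0↦4, 1↦9, 2↦3, 3↦8, 4↦2, 5↦7, 6↦1, 7↦6, 8↦0, 9↦5, 10↦10]  zeros at y ∈ {8}
  x = 8: [0↦0, 1↦6, 2↦1, 3↦7, 4↦2, 5↦8, 6↦3, 7↦9, 8↦4, 9↦10, 10↦5]  zeros at y ∈ {0}
  x = 9: [0↦0, 1↦7, 2↦3, 3↦10, 4↦6, 5↦2, 6↦9, 7↦5, 8↦1, 9↦8, 10↦4]  zeros at y ∈ {0}
  x = 10: [0↦4, 1↦1, 2↦9, 3↦6, 4↦3, 5↦0, 6↦8, 7↦5, 8↦2, 9↦10, 10↦7]  zeros at y ∈ {5}
Collecting zeros: affine points = {(0, 6), (1, 2), (3, 6), (4, 2), (5, 3), (6, 8), (7, 8), (8, 0), (9, 0), (10, 5)}.
Total count |C(F_11)_aff| = 10.


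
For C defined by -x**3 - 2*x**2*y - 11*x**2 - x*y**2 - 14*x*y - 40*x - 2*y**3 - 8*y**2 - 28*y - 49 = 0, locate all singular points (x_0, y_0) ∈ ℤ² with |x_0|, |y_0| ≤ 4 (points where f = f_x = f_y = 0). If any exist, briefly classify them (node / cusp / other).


Singular points: {(-3, -1)}; classification: cusp.

Compute partial derivatives:
  f_x = -3*x**2 - 4*x*y - 22*x - y**2 - 14*y - 40.
  f_y = -2*x**2 - 2*x*y - 14*x - 6*y**2 - 16*y - 28.
Scan x_0 ∈ {−4, ..., 4}. For each x_0, f_y(x_0, y) is a polynomial in y; find its integer roots y ∈ {−4, ..., 4}, then test f_x and f at those candidates.
  x = -4: f_y(-4, y) = -6*y**2 - 8*y - 4; no integer root y with |y| ≤ 4.
  x = -3: f_y(-3, y) = -6*y**2 - 10*y - 4; vanishes at y ∈ {-1}. (-3, -1): f_x = 0, f = 0 — SINGULAR.
  x = -2: f_y(-2, y) = -6*y**2 - 12*y - 8; no integer root y with |y| ≤ 4.
  x = -1: f_y(-1, y) = -6*y**2 - 14*y - 16; no integer root y with |y| ≤ 4.
  x = 0: f_y(0, y) = -6*y**2 - 16*y - 28; no integer root y with |y| ≤ 4.
  x = 1: f_y(1, y) = -6*y**2 - 18*y - 44; no integer root y with |y| ≤ 4.
  x = 2: f_y(2, y) = -6*y**2 - 20*y - 64; no integer root y with |y| ≤ 4.
  x = 3: f_y(3, y) = -6*y**2 - 22*y - 88; no integer root y with |y| ≤ 4.
  x = 4: f_y(4, y) = -6*y**2 - 24*y - 116; no integer root y with |y| ≤ 4.
Only singular point on the grid: (-3, -1).
Classify: substitute x = -3 + u, y = -1 + v and expand: f = -u**3 - 2*u**2*v - u*v**2 - 2*v**3 + v**2.
No constant or linear terms (consistent with a singular point). Quadratic part: v**2. Cubic part: -u**3 - 2*u**2*v - u*v**2 - 2*v**3.
The quadratic part v**2 is a perfect square, so there is a single (double) tangent line v = 0, i.e. y = -1. Restricting the cubic part to that line (v = 0) leaves -u**3 ≠ 0, so f is not divisible by v and the branch is v² ≈ u**3 to lowest order — this is a cusp.
Classification: cusp.


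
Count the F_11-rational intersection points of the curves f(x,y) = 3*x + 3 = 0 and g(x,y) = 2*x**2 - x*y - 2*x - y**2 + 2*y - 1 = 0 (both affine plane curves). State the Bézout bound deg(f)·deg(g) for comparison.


Common zeros: ∅; count = 0; Bézout bound = 2.

deg(f) = 1, deg(g) = 2, so Bézout bound = 2.
Scan x ∈ F_11. For each x, list the y ∈ F_11 with f(x, y) ≡ 0 and those with g(x, y) ≡ 0 (mod 11); the common zeros in that column are the intersection.
  x = 0: f ≡ 0 at y ∈ ∅; g ≡ 0 at y ∈ {1}; common: ∅.
  x = 1: f ≡ 0 at y ∈ ∅; g ≡ 0 at y ∈ ∅; common: ∅.
  x = 2: f ≡ 0 at y ∈ ∅; g ≡ 0 at y ∈ {5, 6}; common: ∅.
  x = 3: f ≡ 0 at y ∈ ∅; g ≡ 0 at y ∈ {0, 10}; common: ∅.
  x = 4: f ≡ 0 at y ∈ ∅; g ≡ 0 at y ∈ ∅; common: ∅.
  x = 5: f ≡ 0 at y ∈ ∅; g ≡ 0 at y ∈ {4}; common: ∅.
  x = 6: f ≡ 0 at y ∈ ∅; g ≡ 0 at y ∈ ∅; common: ∅.
  x = 7: f ≡ 0 at y ∈ ∅; g ≡ 0 at y ∈ {1, 5}; common: ∅.
  x = 8: f ≡ 0 at y ∈ ∅; g ≡ 0 at y ∈ ∅; common: ∅.
  x = 9: f ≡ 0 at y ∈ ∅; g ≡ 0 at y ∈ {0, 4}; common: ∅.
  x = 10: f ≡ 0 at y ∈ {0, 1, 2, 3, 4, 5, 6, 7, 8, 9, 10}; g ≡ 0 at y ∈ ∅; common: ∅.
Collecting: common zeros = ∅, so the count is 0.
Comparison with the Bézout bound: 0 ≤ 2 = deg(f)·deg(g), as expected for curves with no common component (the affine F_11-count falls short of the bound because intersections may lie at infinity, over extension fields, or carry multiplicity).


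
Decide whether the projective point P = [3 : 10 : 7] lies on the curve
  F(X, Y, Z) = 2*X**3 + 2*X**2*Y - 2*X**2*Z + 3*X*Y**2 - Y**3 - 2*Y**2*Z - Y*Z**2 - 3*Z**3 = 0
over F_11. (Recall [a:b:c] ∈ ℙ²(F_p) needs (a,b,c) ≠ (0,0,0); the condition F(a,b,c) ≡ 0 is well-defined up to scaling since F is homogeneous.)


F(3,10,7) ≡ 4 (mod 11); P is NOT on the curve.

Evaluate F(3, 10, 7) term-by-term (mod 11).
  2*X**3 ↦ 2·27·1·1 = 54
  2*X**2*Y ↦ 2·9·10·1 = 180
  -2*X**2*Z ↦ -2·9·1·7 = -126
  3*X*Y**2 ↦ 3·3·100·1 = 900
  -Y**3 ↦ -1·1·1000·1 = -1000
  -2*Y**2*Z ↦ -2·1·100·7 = -1400
  -Y*Z**2 ↦ -1·1·10·49 = -490
  -3*Z**3 ↦ -3·1·1·343 = -1029
Sum: F(3, 10, 7) = (54) + (180) + (-126) + (900) + (-1000) + (-1400) + (-490) + (-1029) = -2911.
Reducing mod 11: -2911 ≡ 4 (mod 11).
Since F(a, b, c) ≡ 4 ≠ 0 (mod 11), P does NOT lie on the curve.


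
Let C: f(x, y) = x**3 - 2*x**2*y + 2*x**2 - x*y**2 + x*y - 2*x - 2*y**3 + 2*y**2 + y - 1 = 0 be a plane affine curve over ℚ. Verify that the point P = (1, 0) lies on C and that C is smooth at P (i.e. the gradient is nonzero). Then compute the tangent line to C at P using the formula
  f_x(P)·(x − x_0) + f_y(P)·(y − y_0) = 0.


Tangent line at P: 5*x - 5 = 0.

Step 1: f(1, 0) = 0, so P lies on C.
Step 2: partial derivatives
  f_x(x, y) = 3*x**2 - 4*x*y + 4*x - y**2 + y - 2, f_y(x, y) = -2*x**2 - 2*x*y + x - 6*y**2 + 4*y + 1.
  f_x(P) = 5, f_y(P) = 0 (gradient nonzero, so P is smooth).
Step 3: tangent line at P: 5·(x − 1) + 0·(y − 0) = 0.
Expanding: 5*x - 5 = 0.


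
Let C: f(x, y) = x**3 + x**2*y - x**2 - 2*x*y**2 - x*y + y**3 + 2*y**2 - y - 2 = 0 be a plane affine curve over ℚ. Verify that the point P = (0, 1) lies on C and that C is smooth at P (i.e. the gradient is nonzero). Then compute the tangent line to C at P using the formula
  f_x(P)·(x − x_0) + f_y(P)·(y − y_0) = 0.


Tangent line at P: -3*x + 6*y - 6 = 0.

Step 1: f(0, 1) = 0, so P lies on C.
Step 2: partial derivatives
  f_x(x, y) = 3*x**2 + 2*x*y - 2*x - 2*y**2 - y, f_y(x, y) = x**2 - 4*x*y - x + 3*y**2 + 4*y - 1.
  f_x(P) = -3, f_y(P) = 6 (gradient nonzero, so P is smooth).
Step 3: tangent line at P: -3·(x − 0) + 6·(y − 1) = 0.
Expanding: -3*x + 6*y - 6 = 0.


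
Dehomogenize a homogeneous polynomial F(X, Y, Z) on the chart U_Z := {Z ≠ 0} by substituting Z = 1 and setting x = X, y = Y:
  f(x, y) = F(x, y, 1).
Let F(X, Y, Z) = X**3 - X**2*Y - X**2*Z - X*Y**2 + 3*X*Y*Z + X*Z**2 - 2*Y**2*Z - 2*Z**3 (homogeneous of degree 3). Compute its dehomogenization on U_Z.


f(x, y) = x**3 - x**2*y - x**2 - x*y**2 + 3*x*y + x - 2*y**2 - 2

On U_Z we set Z = 1. Each monomial c·X^i·Y^j·Z^k in F becomes c·x^i·y^j·1^k = c·x^i·y^j.
Substituting Z = 1: F(X, Y, 1) = x**3 - x**2*y - x**2 - x*y**2 + 3*x*y + x - 2*y**2 - 2.
Note: deg(f) ≤ deg(F) = 3; strict inequality happens when F is divisible by Z (lost terms).


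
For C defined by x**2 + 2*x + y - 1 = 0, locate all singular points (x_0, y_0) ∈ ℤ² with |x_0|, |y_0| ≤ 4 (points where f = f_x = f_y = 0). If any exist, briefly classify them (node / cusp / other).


No singular points in the scanned grid; C is smooth there.

Compute partial derivatives:
  f_x = 2*x + 2.
  f_y = 1.
f_y = 1 is a nonzero constant, so f_y never vanishes: no point (x, y) can satisfy f = f_x = f_y = 0. In particular no (x, y) ∈ {−4, ..., 4}² is singular; the curve is smooth.


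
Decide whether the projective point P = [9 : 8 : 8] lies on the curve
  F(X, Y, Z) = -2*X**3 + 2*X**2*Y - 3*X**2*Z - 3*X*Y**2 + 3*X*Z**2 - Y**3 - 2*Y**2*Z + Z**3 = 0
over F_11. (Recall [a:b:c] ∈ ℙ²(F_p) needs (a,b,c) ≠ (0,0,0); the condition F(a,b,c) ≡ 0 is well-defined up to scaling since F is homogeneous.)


F(9,8,8) ≡ 5 (mod 11); P is NOT on the curve.

Evaluate F(9, 8, 8) term-by-term (mod 11).
  -2*X**3 ↦ -2·729·1·1 = -1458
  2*X**2*Y ↦ 2·81·8·1 = 1296
  -3*X**2*Z ↦ -3·81·1·8 = -1944
  -3*X*Y**2 ↦ -3·9·64·1 = -1728
  3*X*Z**2 ↦ 3·9·1·64 = 1728
  -Y**3 ↦ -1·1·512·1 = -512
  -2*Y**2*Z ↦ -2·1·64·8 = -1024
  Z**3 ↦ 1·1·1·512 = 512
Sum: F(9, 8, 8) = (-1458) + (1296) + (-1944) + (-1728) + (1728) + (-512) + (-1024) + (512) = -3130.
Reducing mod 11: -3130 ≡ 5 (mod 11).
Since F(a, b, c) ≡ 5 ≠ 0 (mod 11), P does NOT lie on the curve.


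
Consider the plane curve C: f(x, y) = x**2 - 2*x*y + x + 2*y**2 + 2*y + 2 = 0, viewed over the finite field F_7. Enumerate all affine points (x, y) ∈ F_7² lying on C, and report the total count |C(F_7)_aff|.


Affine F_7-points: {(0, 2), (0, 4), (3, 0), (3, 2), (4, 5), (5, 5), (5, 6), (6, 6)}; count = 8.

For each of the 49 pairs (x, y) ∈ F_7², evaluate f(x, y) mod 7. Record the zeros.
  x = 0: [0↦2, 1↦6, 2↦0, 3↦5, 4↦0, 5↦6, 6↦2]  zeros at y ∈ {2, 4}
  x = 1: [0↦4, 1↦6, 2↦5, 3↦1, 4↦1, 5↦5, 6↦6]  zeros at y ∈ ∅
  x = 2: [0↦1, 1↦1, 2↦5, 3↦6, 4↦4, 5↦6, 6↦5]  zeros at y ∈ ∅
  x = 3: [0↦0, 1↦5, 2↦0, 3↦6, 4↦2, 5↦2, 6↦6]  zeros at y ∈ {0, 2}
  x = 4: [0↦1, 1↦4, 2↦4, 3↦1, 4↦2, 5↦0, 6↦2]  zeros at y ∈ {5}
  x = 5: [0↦4, 1↦5, 2↦3, 3↦5, 4↦4, 5↦0, 6↦0]  zeros at y ∈ {5, 6}
  x = 6: [0↦2, 1↦1, 2↦4, 3↦4, 4↦1, 5↦2, 6↦0]  zeros at y ∈ {6}
Collecting zeros: affine points = {(0, 2), (0, 4), (3, 0), (3, 2), (4, 5), (5, 5), (5, 6), (6, 6)}.
Total count |C(F_7)_aff| = 8.


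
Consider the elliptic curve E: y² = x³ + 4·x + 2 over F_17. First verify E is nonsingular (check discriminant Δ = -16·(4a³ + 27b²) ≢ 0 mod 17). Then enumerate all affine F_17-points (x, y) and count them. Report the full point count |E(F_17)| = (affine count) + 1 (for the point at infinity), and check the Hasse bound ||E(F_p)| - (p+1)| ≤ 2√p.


Affine points = {(0, 6), (0, 11), (2, 1), (2, 16), (6, 2), (6, 15), (7, 4), (7, 13), (8, 6), (8, 11), (9, 6), (9, 11), (11, 0)}; affine count = 13; |E(F_17)| = 14.

Discriminant check: Δ ∝ 4a³ + 27b² = 4·4³ + 27·2² = 4·64 + 27·4 ≡ 7 (mod 17). Nonzero ⇒ E is nonsingular.
For each x ∈ F_17, compute rhs = x³ + 4·x + 2 mod 17, then count y ∈ F_17 with y² ≡ rhs.
  x = 0: rhs = 2, matching y values: 6, 11 (2 points).
  x = 1: rhs = 7, matching y values: none (0 points).
  x = 2: rhs = 1, matching y values: 1, 16 (2 points).
  x = 3: rhs = 7, matching y values: none (0 points).
  x = 4: rhs = 14, matching y values: none (0 points).
  x = 5: rhs = 11, matching y values: none (0 points).
  x = 6: rhs = 4, matching y values: 2, 15 (2 points).
  x = 7: rhs = 16, matching y values: 4, 13 (2 points).
  x = 8: rhs = 2, matching y values: 6, 11 (2 points).
  x = 9: rhs = 2, matching y values: 6, 11 (2 points).
  x = 10: rhs = 5, matching y values: none (0 points).
  x = 11: rhs = 0, matching y values: 0 (1 points).
  x = 12: rhs = 10, matching y values: none (0 points).
  x = 13: rhs = 7, matching y values: none (0 points).
  x = 14: rhs = 14, matching y values: none (0 points).
  x = 15: rhs = 3, matching y values: none (0 points).
  x = 16: rhs = 14, matching y values: none (0 points).
Total affine count: 13.
Full point count |E(F_17)| = 13 + 1 = 14.
Hasse bound: |14 − (17+1)| = |-4| = 4 ≤ 2√17 ≈ 8.2462 ✓.
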